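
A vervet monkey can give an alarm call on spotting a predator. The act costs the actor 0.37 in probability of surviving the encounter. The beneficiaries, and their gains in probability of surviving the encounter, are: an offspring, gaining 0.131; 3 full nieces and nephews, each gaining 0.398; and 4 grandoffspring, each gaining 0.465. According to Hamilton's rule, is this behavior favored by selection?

Hamilton's rule: the trait is favored when the sum of r·B over every recipient exceeds the actor's cost C.
r to an offspring = 0.5 (one parent–offspring link: r = (1/2)^1 = 1/2).
r to a full niece or nephew = 0.25 (full aunt/uncle↔niece/nephew: two paths of length 3 through the shared grandparent pair: r = 2·(1/2)^3 = 1/4).
r to a grandoffspring = 0.25 (two parent–offspring links: r = (1/2)^2 = 1/4).
Summing one r·B term per recipient: 1·0.5·0.131 + 3·0.25·0.398 + 4·0.25·0.465 = 0.829.
0.829 > 0.37: the indirect benefit exceeds the cost.

Yes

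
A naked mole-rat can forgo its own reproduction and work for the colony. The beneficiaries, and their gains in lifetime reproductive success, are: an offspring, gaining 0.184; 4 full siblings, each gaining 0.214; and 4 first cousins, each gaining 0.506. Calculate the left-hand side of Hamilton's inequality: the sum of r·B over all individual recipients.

0.773

r to an offspring = 1/2 (one parent–offspring link: r = (1/2)^1 = 1/2).
r to a full sibling = 0.5 (full sibs share both parents — two paths of length 2: r = 2·(1/2)^2 = 1/2).
r to a first cousin = 1/8 (first cousins share one grandparent pair — two paths of length 4: r = 2·(1/2)^4 = 1/8).
Summing one r·B term per recipient: 1·0.5·0.184 + 4·0.5·0.214 + 4·0.125·0.506 = 0.773.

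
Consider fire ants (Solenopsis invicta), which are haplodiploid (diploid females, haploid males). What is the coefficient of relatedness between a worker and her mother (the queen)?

0.5

One meiotic link between diploid queen and diploid daughter: r = 1/2.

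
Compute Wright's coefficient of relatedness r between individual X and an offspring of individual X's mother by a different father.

0.25

Each parent–offspring link contributes a factor of 1/2, and independent paths through distinct common ancestors add.
Half-sibs share one parent — one path of length 2: r = (1/2)^2 = 1/4.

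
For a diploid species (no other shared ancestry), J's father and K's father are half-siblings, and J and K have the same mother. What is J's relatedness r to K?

0.3125

Wright's path rule: contributions from independent ancestry routes add.
J and K are related in two ways: half first cousins through their fathers (r = 1/16) and half-sibs through their shared mother (r = 1/4).
r = 1/16 + 1/4 = 0.3125.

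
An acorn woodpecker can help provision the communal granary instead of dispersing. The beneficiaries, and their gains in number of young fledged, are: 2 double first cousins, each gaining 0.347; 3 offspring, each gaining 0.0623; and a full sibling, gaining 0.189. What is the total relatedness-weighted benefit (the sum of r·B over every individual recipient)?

r to a double first cousin = 0.25 (double first cousins share both grandparent pairs — four paths of length 4: r = 4·(1/2)^4 = 1/4).
r to an offspring = 0.5 (one parent–offspring link: r = (1/2)^1 = 1/2).
r to a full sibling = 1/2 (full sibs share both parents — two paths of length 2: r = 2·(1/2)^2 = 1/2).
Summing one r·B term per recipient: 2·0.25·0.347 + 3·0.5·0.0623 + 1·0.5·0.189 = 0.36145.

0.36145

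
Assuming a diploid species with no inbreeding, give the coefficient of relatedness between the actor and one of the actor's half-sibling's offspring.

Each parent–offspring link contributes a factor of 1/2, and independent paths through distinct common ancestors add.
Half-aunt/uncle↔niece/nephew: one path of length 3: r = (1/2)^3 = 1/8.

0.125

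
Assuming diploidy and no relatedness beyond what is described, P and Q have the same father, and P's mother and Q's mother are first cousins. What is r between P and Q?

Relatedness sums over independent paths through distinct common ancestors.
P and Q are related in two ways: half-sibs through their shared father (r = 1/4) and second cousins through their mothers (r = 1/32).
r = 1/4 + 1/32 = 9/32 = 0.28125.

0.28125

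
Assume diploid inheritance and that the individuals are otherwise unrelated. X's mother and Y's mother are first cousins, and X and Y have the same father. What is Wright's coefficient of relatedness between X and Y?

0.28125

Independent pedigree routes through distinct common ancestors add.
X and Y are related in two ways: second cousins through their mothers (r = 1/32) and half-sibs through their shared father (r = 1/4).
r = 1/32 + 1/4 = 9/32 = 0.28125.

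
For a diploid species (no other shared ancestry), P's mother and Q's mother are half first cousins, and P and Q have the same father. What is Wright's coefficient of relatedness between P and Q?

Independent pedigree routes through distinct common ancestors add.
P and Q are related in two ways: half second cousins through their mothers (r = 1/64) and half-sibs through their shared father (r = 1/4).
r = 1/64 + 1/4 = 17/64 = 0.265625.

0.265625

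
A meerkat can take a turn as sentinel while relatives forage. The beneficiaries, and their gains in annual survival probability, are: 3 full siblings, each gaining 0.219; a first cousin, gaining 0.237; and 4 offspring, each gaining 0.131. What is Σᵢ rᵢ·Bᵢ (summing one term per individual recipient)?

r to a full sibling = 1/2 (full sibs share both parents — two paths of length 2: r = 2·(1/2)^2 = 1/2).
r to a first cousin = 1/8 (first cousins share one grandparent pair — two paths of length 4: r = 2·(1/2)^4 = 1/8).
r to an offspring = 0.5 (one parent–offspring link: r = (1/2)^1 = 1/2).
Summing one r·B term per recipient: 3·0.5·0.219 + 1·0.125·0.237 + 4·0.5·0.131 = 0.620125.

0.620125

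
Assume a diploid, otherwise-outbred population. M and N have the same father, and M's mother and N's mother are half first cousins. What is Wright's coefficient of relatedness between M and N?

With two independent routes of shared ancestry, r is the sum of the two contributions.
M and N are related in two ways: half-sibs through their shared father (r = 1/4) and half second cousins through their mothers (r = 1/64).
r = 1/4 + 1/64 = 17/64 = 0.265625.

0.265625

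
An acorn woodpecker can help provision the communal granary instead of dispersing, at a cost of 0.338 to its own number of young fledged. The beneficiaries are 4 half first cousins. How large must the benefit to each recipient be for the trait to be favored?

1.352

r to a half first cousin = 0.0625 (half first cousins share one grandparent — one path of length 4: r = (1/2)^4 = 1/16).
Hamilton's rule with n recipients of equal r: n·r·B > C, so B > C/(n·r) = 0.338/(4·0.0625) = 1.352.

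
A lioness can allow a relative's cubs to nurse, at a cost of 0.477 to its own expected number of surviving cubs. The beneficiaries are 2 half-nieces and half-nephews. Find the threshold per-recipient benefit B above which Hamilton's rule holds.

r to a half-niece or half-nephew = 0.125 (half-aunt/uncle↔niece/nephew: one path of length 3: r = (1/2)^3 = 1/8).
Hamilton's rule with n recipients of equal r: n·r·B > C, so B > C/(n·r) = 0.477/(2·0.125) = 1.908.

1.908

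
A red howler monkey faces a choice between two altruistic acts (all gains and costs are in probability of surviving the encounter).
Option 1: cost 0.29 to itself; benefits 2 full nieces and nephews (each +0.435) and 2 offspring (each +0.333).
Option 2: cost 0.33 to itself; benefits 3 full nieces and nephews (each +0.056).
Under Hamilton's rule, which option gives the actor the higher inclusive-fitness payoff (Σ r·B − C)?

Option 1

Option 1: r to a full niece or nephew = 0.25.
Option 1: r to an offspring = 0.5.
Option 1: Σ r·B − C = (2·0.25·0.435 + 2·0.5·0.333) − 0.29 = 0.2605.
Option 2: r to a full niece or nephew = 0.25.
Option 2: Σ r·B − C = (3·0.25·0.056) − 0.33 = -0.288.
Option 1 has the higher net inclusive-fitness payoff.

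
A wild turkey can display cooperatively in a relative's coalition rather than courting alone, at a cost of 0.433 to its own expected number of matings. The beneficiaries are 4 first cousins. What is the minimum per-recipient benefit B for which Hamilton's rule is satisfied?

r to a first cousin = 0.125 (first cousins share one grandparent pair — two paths of length 4: r = 2·(1/2)^4 = 1/8).
Hamilton's rule with n recipients of equal r: n·r·B > C, so B > C/(n·r) = 0.433/(4·0.125) = 0.866.

0.866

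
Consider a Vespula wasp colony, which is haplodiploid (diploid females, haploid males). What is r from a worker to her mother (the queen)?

One meiotic link between diploid queen and diploid daughter: r = 1/2.

0.5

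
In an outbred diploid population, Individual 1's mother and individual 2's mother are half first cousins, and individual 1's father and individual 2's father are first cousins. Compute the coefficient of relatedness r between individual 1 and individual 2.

Relatedness sums over independent paths through distinct common ancestors.
Individual 1 and individual 2 are related in two ways: half second cousins through their mothers (r = 1/64) and second cousins through their fathers (r = 1/32).
r = 1/64 + 1/32 = 3/64 = 0.046875.

0.046875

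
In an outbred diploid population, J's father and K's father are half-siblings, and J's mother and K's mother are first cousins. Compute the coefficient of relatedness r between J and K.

Independent pedigree routes through distinct common ancestors add.
J and K are related in two ways: half first cousins through their fathers (r = 1/16) and second cousins through their mothers (r = 1/32).
r = 1/16 + 1/32 = 3/32 = 0.09375.

0.09375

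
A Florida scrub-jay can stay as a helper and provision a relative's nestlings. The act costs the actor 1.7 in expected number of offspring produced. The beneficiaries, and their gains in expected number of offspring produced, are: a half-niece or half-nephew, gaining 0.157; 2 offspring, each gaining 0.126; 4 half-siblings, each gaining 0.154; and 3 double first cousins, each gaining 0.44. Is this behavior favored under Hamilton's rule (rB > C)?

No

Hamilton's rule: the trait is favored when the sum of r·B over every recipient exceeds the actor's cost C.
r to a half-niece or half-nephew = 0.125 (half-aunt/uncle↔niece/nephew: one path of length 3: r = (1/2)^3 = 1/8).
r to an offspring = 0.5 (one parent–offspring link: r = (1/2)^1 = 1/2).
r to a half-sibling = 1/4 (half-sibs share one parent — one path of length 2: r = (1/2)^2 = 1/4).
r to a double first cousin = 0.25 (double first cousins share both grandparent pairs — four paths of length 4: r = 4·(1/2)^4 = 1/4).
Summing one r·B term per recipient: 1·0.125·0.157 + 2·0.5·0.126 + 4·0.25·0.154 + 3·0.25·0.44 = 0.629625.
0.629625 < 1.7: the indirect benefit is less than the cost.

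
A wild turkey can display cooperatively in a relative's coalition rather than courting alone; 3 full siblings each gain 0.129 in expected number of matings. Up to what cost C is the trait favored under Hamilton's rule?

0.1935

r to a full sibling = 1/2 (full sibs share both parents — two paths of length 2: r = 2·(1/2)^2 = 1/2).
Hamilton's rule: n·r·B > C, so the trait is favored while C < n·r·B = 3·0.5·0.129 = 0.1935.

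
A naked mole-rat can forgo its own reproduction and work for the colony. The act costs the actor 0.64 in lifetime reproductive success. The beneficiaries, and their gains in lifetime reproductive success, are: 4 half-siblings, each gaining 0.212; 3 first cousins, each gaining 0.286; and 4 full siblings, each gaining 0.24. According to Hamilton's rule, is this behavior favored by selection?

Hamilton's rule: the trait is favored when the sum of r·B over every recipient exceeds the actor's cost C.
r to a half-sibling = 1/4 (half-sibs share one parent — one path of length 2: r = (1/2)^2 = 1/4).
r to a first cousin = 0.125 (first cousins share one grandparent pair — two paths of length 4: r = 2·(1/2)^4 = 1/8).
r to a full sibling = 0.5 (full sibs share both parents — two paths of length 2: r = 2·(1/2)^2 = 1/2).
Summing one r·B term per recipient: 4·0.25·0.212 + 3·0.125·0.286 + 4·0.5·0.24 = 0.79925.
0.79925 > 0.64: the indirect benefit exceeds the cost.

Yes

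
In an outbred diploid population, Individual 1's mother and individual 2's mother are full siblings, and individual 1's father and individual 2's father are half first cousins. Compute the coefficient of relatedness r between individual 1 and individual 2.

Independent pedigree routes through distinct common ancestors add.
Individual 1 and individual 2 are related in two ways: first cousins through their mothers (r = 1/8) and half second cousins through their fathers (r = 1/64).
r = 1/8 + 1/64 = 0.140625.

0.140625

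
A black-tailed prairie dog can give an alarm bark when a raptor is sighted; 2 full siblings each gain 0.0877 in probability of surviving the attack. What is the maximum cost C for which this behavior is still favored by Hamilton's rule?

r to a full sibling = 0.5 (full sibs share both parents — two paths of length 2: r = 2·(1/2)^2 = 1/2).
Hamilton's rule: n·r·B > C, so the trait is favored while C < n·r·B = 2·0.5·0.0877 = 0.0877.

0.0877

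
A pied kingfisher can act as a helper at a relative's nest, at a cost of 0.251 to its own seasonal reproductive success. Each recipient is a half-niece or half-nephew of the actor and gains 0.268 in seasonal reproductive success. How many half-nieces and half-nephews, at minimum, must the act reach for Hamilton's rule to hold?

r to a half-niece or half-nephew = 0.125 (half-aunt/uncle↔niece/nephew: one path of length 3: r = (1/2)^3 = 1/8).
Hamilton's rule: n·r·B > C  ⇒  n > C/(r·B) = 0.251/(0.125·0.268) = 7.493.
The smallest integer exceeding 7.493 is 8.

8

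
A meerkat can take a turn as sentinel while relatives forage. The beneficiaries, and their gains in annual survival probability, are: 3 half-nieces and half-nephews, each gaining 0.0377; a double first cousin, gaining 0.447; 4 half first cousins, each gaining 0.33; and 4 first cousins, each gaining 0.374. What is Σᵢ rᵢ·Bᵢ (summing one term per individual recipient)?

r to a half-niece or half-nephew = 1/8 (half-aunt/uncle↔niece/nephew: one path of length 3: r = (1/2)^3 = 1/8).
r to a double first cousin = 1/4 (double first cousins share both grandparent pairs — four paths of length 4: r = 4·(1/2)^4 = 1/4).
r to a half first cousin = 1/16 (half first cousins share one grandparent — one path of length 4: r = (1/2)^4 = 1/16).
r to a first cousin = 0.125 (first cousins share one grandparent pair — two paths of length 4: r = 2·(1/2)^4 = 1/8).
Summing one r·B term per recipient: 3·0.125·0.0377 + 1·0.25·0.447 + 4·0.0625·0.33 + 4·0.125·0.374 = 0.3953875.

0.3953875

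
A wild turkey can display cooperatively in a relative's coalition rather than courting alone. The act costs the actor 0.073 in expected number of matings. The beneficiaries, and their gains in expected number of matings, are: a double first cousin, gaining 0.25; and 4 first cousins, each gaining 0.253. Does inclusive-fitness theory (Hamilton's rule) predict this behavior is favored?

Hamilton's rule: the trait is favored when the sum of r·B over every recipient exceeds the actor's cost C.
r to a double first cousin = 0.25 (double first cousins share both grandparent pairs — four paths of length 4: r = 4·(1/2)^4 = 1/4).
r to a first cousin = 1/8 (first cousins share one grandparent pair — two paths of length 4: r = 2·(1/2)^4 = 1/8).
Summing one r·B term per recipient: 1·0.25·0.25 + 4·0.125·0.253 = 0.189.
0.189 > 0.073: the indirect benefit exceeds the cost.

Yes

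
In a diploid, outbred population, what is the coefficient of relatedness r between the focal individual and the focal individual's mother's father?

Each parent–offspring link contributes a factor of 1/2, and independent paths through distinct common ancestors add.
Two parent–offspring links: r = (1/2)^2 = 1/4.

0.25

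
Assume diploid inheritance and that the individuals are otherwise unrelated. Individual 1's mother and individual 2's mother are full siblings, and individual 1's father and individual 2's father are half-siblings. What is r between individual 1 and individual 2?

Independent pedigree routes through distinct common ancestors add.
Individual 1 and individual 2 are related in two ways: first cousins through their mothers (r = 1/8) and half first cousins through their fathers (r = 1/16).
r = 1/8 + 1/16 = 3/16 = 0.1875.

0.1875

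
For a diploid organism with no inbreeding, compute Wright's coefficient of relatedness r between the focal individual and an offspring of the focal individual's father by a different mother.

0.25

Each parent–offspring link contributes a factor of 1/2, and independent paths through distinct common ancestors add.
Half-sibs share one parent — one path of length 2: r = (1/2)^2 = 1/4.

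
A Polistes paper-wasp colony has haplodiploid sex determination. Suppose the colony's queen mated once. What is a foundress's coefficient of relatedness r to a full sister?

Haplodiploid full sisters inherit their father's entire haploid genome identically (contributing 1/2) and on average half of their mother's contribution (1/2 · 1/2 = 1/4); r = 1/2 + 1/4 = 3/4.

0.75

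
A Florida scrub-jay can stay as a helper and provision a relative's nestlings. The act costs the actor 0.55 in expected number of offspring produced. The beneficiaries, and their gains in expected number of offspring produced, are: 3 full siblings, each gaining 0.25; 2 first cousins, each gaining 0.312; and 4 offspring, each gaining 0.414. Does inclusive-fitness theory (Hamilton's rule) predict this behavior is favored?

Yes

Hamilton's rule: the trait is favored when the sum of r·B over every recipient exceeds the actor's cost C.
r to a full sibling = 0.5 (full sibs share both parents — two paths of length 2: r = 2·(1/2)^2 = 1/2).
r to a first cousin = 1/8 (first cousins share one grandparent pair — two paths of length 4: r = 2·(1/2)^4 = 1/8).
r to an offspring = 0.5 (one parent–offspring link: r = (1/2)^1 = 1/2).
Summing one r·B term per recipient: 3·0.5·0.25 + 2·0.125·0.312 + 4·0.5·0.414 = 1.281.
1.281 > 0.55: the indirect benefit exceeds the cost.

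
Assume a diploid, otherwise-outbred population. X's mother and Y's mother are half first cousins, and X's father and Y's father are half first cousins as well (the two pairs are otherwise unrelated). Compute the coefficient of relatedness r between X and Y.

0.03125

Wright's path rule: contributions from independent ancestry routes add.
X and Y are related in two ways: half second cousins through their mothers (r = 1/64) and half second cousins through their fathers (r = 1/64).
r = 1/64 + 1/64 = 1/32 = 0.03125.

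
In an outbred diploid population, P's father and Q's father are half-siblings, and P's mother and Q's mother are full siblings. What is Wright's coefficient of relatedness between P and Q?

Independent pedigree routes through distinct common ancestors add.
P and Q are related in two ways: half first cousins through their fathers (r = 1/16) and first cousins through their mothers (r = 1/8).
r = 1/16 + 1/8 = 3/16 = 0.1875.

0.1875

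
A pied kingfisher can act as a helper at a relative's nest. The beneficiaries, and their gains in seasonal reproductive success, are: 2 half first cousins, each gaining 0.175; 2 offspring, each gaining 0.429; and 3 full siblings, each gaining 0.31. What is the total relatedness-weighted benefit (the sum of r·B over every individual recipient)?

r to a half first cousin = 1/16 (half first cousins share one grandparent — one path of length 4: r = (1/2)^4 = 1/16).
r to an offspring = 1/2 (one parent–offspring link: r = (1/2)^1 = 1/2).
r to a full sibling = 1/2 (full sibs share both parents — two paths of length 2: r = 2·(1/2)^2 = 1/2).
Summing one r·B term per recipient: 2·0.0625·0.175 + 2·0.5·0.429 + 3·0.5·0.31 = 0.915875.

0.915875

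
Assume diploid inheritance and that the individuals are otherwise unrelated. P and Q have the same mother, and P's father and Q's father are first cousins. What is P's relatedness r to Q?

With two independent routes of shared ancestry, r is the sum of the two contributions.
P and Q are related in two ways: half-sibs through their shared mother (r = 1/4) and second cousins through their fathers (r = 1/32).
r = 1/4 + 1/32 = 0.28125.

0.28125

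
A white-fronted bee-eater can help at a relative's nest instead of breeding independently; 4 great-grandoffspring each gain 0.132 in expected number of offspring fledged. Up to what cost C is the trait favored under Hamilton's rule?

r to a great-grandoffspring = 1/8 (three parent–offspring links: r = (1/2)^3 = 1/8).
Hamilton's rule: n·r·B > C, so the trait is favored while C < n·r·B = 4·0.125·0.132 = 0.066.

0.066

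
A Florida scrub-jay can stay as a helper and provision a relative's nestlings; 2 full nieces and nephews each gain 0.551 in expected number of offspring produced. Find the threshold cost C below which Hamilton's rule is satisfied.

r to a full niece or nephew = 0.25 (full aunt/uncle↔niece/nephew: two paths of length 3 through the shared grandparent pair: r = 2·(1/2)^3 = 1/4).
Hamilton's rule: n·r·B > C, so the trait is favored while C < n·r·B = 2·0.25·0.551 = 0.2755.

0.2755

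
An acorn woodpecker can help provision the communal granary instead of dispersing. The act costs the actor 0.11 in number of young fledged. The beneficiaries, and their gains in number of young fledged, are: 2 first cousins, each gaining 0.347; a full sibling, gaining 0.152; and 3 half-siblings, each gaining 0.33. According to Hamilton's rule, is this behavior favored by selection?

Yes

Hamilton's rule: the trait is favored when the sum of r·B over every recipient exceeds the actor's cost C.
r to a first cousin = 0.125 (first cousins share one grandparent pair — two paths of length 4: r = 2·(1/2)^4 = 1/8).
r to a full sibling = 1/2 (full sibs share both parents — two paths of length 2: r = 2·(1/2)^2 = 1/2).
r to a half-sibling = 1/4 (half-sibs share one parent — one path of length 2: r = (1/2)^2 = 1/4).
Summing one r·B term per recipient: 2·0.125·0.347 + 1·0.5·0.152 + 3·0.25·0.33 = 0.41025.
0.41025 > 0.11: the indirect benefit exceeds the cost.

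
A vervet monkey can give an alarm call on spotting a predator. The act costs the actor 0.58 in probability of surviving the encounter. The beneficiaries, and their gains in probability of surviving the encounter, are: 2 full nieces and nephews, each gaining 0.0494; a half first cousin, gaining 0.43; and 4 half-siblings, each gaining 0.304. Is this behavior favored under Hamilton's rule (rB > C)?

Hamilton's rule: the trait is favored when the sum of r·B over every recipient exceeds the actor's cost C.
r to a full niece or nephew = 1/4 (full aunt/uncle↔niece/nephew: two paths of length 3 through the shared grandparent pair: r = 2·(1/2)^3 = 1/4).
r to a half first cousin = 1/16 (half first cousins share one grandparent — one path of length 4: r = (1/2)^4 = 1/16).
r to a half-sibling = 0.25 (half-sibs share one parent — one path of length 2: r = (1/2)^2 = 1/4).
Summing one r·B term per recipient: 2·0.25·0.0494 + 1·0.0625·0.43 + 4·0.25·0.304 = 0.355575.
0.355575 < 0.58: the indirect benefit is less than the cost.

No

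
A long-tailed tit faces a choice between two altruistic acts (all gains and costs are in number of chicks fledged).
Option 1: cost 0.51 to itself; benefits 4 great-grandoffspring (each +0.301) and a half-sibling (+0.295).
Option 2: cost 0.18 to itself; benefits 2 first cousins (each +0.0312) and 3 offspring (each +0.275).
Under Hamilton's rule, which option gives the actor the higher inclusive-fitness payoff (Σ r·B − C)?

Option 2

Option 1: r to a great-grandoffspring = 0.125.
Option 1: r to a half-sibling = 0.25.
Option 1: Σ r·B − C = (4·0.125·0.301 + 1·0.25·0.295) − 0.51 = -0.28575.
Option 2: r to a first cousin = 0.125.
Option 2: r to an offspring = 0.5.
Option 2: Σ r·B − C = (2·0.125·0.0312 + 3·0.5·0.275) − 0.18 = 0.2403.
Option 2 has the higher net inclusive-fitness payoff.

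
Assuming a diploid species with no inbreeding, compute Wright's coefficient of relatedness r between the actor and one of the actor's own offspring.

0.5

Each parent–offspring link contributes a factor of 1/2, and independent paths through distinct common ancestors add.
One parent–offspring link: r = (1/2)^1 = 1/2.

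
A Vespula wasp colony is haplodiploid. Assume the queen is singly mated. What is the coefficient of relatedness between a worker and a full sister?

Haplodiploid full sisters inherit their father's entire haploid genome identically (contributing 1/2) and on average half of their mother's contribution (1/2 · 1/2 = 1/4); r = 1/2 + 1/4 = 3/4.

0.75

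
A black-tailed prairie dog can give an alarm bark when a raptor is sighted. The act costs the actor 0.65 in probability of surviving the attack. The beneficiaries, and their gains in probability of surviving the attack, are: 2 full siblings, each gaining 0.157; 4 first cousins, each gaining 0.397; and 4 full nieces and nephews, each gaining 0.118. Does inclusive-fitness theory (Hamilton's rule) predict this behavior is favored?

Hamilton's rule: the trait is favored when the sum of r·B over every recipient exceeds the actor's cost C.
r to a full sibling = 0.5 (full sibs share both parents — two paths of length 2: r = 2·(1/2)^2 = 1/2).
r to a first cousin = 1/8 (first cousins share one grandparent pair — two paths of length 4: r = 2·(1/2)^4 = 1/8).
r to a full niece or nephew = 0.25 (full aunt/uncle↔niece/nephew: two paths of length 3 through the shared grandparent pair: r = 2·(1/2)^3 = 1/4).
Summing one r·B term per recipient: 2·0.5·0.157 + 4·0.125·0.397 + 4·0.25·0.118 = 0.4735.
0.4735 < 0.65: the indirect benefit is less than the cost.

No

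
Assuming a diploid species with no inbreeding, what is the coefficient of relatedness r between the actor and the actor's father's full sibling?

0.25

Each parent–offspring link contributes a factor of 1/2, and independent paths through distinct common ancestors add.
Full aunt/uncle↔niece/nephew: two paths of length 3 through the shared grandparent pair: r = 2·(1/2)^3 = 1/4.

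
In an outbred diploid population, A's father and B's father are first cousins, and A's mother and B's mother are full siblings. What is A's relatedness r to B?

Relatedness sums over independent paths through distinct common ancestors.
A and B are related in two ways: second cousins through their fathers (r = 1/32) and first cousins through their mothers (r = 1/8).
r = 1/32 + 1/8 = 0.15625.

0.15625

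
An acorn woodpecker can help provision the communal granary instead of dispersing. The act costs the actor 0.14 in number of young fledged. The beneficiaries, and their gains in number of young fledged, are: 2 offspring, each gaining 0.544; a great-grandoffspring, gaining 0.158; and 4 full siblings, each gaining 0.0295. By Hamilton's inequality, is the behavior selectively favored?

Yes

Hamilton's rule: the trait is favored when the sum of r·B over every recipient exceeds the actor's cost C.
r to an offspring = 1/2 (one parent–offspring link: r = (1/2)^1 = 1/2).
r to a great-grandoffspring = 0.125 (three parent–offspring links: r = (1/2)^3 = 1/8).
r to a full sibling = 0.5 (full sibs share both parents — two paths of length 2: r = 2·(1/2)^2 = 1/2).
Summing one r·B term per recipient: 2·0.5·0.544 + 1·0.125·0.158 + 4·0.5·0.0295 = 0.62275.
0.62275 > 0.14: the indirect benefit exceeds the cost.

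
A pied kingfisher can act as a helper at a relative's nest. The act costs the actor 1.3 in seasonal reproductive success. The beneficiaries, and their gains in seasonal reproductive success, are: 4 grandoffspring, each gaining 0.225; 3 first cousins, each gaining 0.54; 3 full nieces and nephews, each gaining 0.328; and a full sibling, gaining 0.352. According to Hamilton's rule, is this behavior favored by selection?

No

Hamilton's rule: the trait is favored when the sum of r·B over every recipient exceeds the actor's cost C.
r to a grandoffspring = 0.25 (two parent–offspring links: r = (1/2)^2 = 1/4).
r to a first cousin = 0.125 (first cousins share one grandparent pair — two paths of length 4: r = 2·(1/2)^4 = 1/8).
r to a full niece or nephew = 1/4 (full aunt/uncle↔niece/nephew: two paths of length 3 through the shared grandparent pair: r = 2·(1/2)^3 = 1/4).
r to a full sibling = 1/2 (full sibs share both parents — two paths of length 2: r = 2·(1/2)^2 = 1/2).
Summing one r·B term per recipient: 4·0.25·0.225 + 3·0.125·0.54 + 3·0.25·0.328 + 1·0.5·0.352 = 0.8495.
0.8495 < 1.3: the indirect benefit is less than the cost.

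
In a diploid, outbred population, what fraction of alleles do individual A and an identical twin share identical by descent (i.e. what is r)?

1

Monozygotic twins share every allele identical by descent: r = 1.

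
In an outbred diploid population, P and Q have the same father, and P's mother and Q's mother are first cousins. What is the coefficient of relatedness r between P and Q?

With two independent routes of shared ancestry, r is the sum of the two contributions.
P and Q are related in two ways: half-sibs through their shared father (r = 1/4) and second cousins through their mothers (r = 1/32).
r = 1/4 + 1/32 = 0.28125.

0.28125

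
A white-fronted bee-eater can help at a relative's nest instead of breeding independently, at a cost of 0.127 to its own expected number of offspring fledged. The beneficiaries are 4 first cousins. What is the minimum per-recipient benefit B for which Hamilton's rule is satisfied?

0.254

r to a first cousin = 1/8 (first cousins share one grandparent pair — two paths of length 4: r = 2·(1/2)^4 = 1/8).
Hamilton's rule with n recipients of equal r: n·r·B > C, so B > C/(n·r) = 0.127/(4·0.125) = 0.254.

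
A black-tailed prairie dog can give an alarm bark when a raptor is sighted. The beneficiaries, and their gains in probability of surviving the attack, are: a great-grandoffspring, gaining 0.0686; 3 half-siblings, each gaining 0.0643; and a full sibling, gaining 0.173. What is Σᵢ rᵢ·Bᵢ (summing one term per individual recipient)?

r to a great-grandoffspring = 1/8 (three parent–offspring links: r = (1/2)^3 = 1/8).
r to a half-sibling = 0.25 (half-sibs share one parent — one path of length 2: r = (1/2)^2 = 1/4).
r to a full sibling = 1/2 (full sibs share both parents — two paths of length 2: r = 2·(1/2)^2 = 1/2).
Summing one r·B term per recipient: 1·0.125·0.0686 + 3·0.25·0.0643 + 1·0.5·0.173 = 0.1433.

0.1433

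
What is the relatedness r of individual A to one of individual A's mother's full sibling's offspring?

Each parent–offspring link contributes a factor of 1/2, and independent paths through distinct common ancestors add.
First cousins share one grandparent pair — two paths of length 4: r = 2·(1/2)^4 = 1/8.

0.125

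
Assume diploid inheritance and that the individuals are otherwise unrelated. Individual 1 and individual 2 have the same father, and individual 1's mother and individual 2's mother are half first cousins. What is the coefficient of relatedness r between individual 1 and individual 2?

Relatedness sums over independent paths through distinct common ancestors.
Individual 1 and individual 2 are related in two ways: half-sibs through their shared father (r = 1/4) and half second cousins through their mothers (r = 1/64).
r = 1/4 + 1/64 = 17/64 = 0.265625.

0.265625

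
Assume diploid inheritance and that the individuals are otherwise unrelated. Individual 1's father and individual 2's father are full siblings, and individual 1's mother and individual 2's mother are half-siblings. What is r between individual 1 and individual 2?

0.1875

With two independent routes of shared ancestry, r is the sum of the two contributions.
Individual 1 and individual 2 are related in two ways: first cousins through their fathers (r = 1/8) and half first cousins through their mothers (r = 1/16).
r = 1/8 + 1/16 = 3/16 = 0.1875.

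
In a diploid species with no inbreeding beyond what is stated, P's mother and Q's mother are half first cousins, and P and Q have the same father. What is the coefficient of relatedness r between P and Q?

With two independent routes of shared ancestry, r is the sum of the two contributions.
P and Q are related in two ways: half second cousins through their mothers (r = 1/64) and half-sibs through their shared father (r = 1/4).
r = 1/64 + 1/4 = 17/64 = 0.265625.

0.265625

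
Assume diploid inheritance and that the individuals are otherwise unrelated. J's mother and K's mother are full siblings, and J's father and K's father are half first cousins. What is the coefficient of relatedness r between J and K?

0.140625

With two independent routes of shared ancestry, r is the sum of the two contributions.
J and K are related in two ways: first cousins through their mothers (r = 1/8) and half second cousins through their fathers (r = 1/64).
r = 1/8 + 1/64 = 9/64 = 0.140625.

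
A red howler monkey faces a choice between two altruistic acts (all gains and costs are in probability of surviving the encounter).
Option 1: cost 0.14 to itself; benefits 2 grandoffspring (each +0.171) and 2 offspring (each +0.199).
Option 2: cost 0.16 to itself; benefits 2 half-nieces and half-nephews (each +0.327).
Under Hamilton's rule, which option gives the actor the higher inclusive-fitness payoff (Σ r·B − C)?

Option 1

Option 1: r to a grandoffspring = 0.25.
Option 1: r to an offspring = 0.5.
Option 1: Σ r·B − C = (2·0.25·0.171 + 2·0.5·0.199) − 0.14 = 0.1445.
Option 2: r to a half-niece or half-nephew = 0.125.
Option 2: Σ r·B − C = (2·0.125·0.327) − 0.16 = -0.07825.
Option 1 has the higher net inclusive-fitness payoff.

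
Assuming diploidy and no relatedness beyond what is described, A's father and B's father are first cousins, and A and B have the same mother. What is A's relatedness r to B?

Wright's path rule: contributions from independent ancestry routes add.
A and B are related in two ways: second cousins through their fathers (r = 1/32) and half-sibs through their shared mother (r = 1/4).
r = 1/32 + 1/4 = 9/32 = 0.28125.

0.28125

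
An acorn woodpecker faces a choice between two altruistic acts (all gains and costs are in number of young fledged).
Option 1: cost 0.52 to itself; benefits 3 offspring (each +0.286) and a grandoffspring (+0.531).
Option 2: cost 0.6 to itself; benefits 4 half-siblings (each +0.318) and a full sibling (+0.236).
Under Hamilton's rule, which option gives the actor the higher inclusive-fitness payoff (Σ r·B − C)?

Option 1

Option 1: r to an offspring = 0.5.
Option 1: r to a grandoffspring = 0.25.
Option 1: Σ r·B − C = (3·0.5·0.286 + 1·0.25·0.531) − 0.52 = 0.04175.
Option 2: r to a half-sibling = 0.25.
Option 2: r to a full sibling = 0.5.
Option 2: Σ r·B − C = (4·0.25·0.318 + 1·0.5·0.236) − 0.6 = -0.164.
Option 1 has the higher net inclusive-fitness payoff.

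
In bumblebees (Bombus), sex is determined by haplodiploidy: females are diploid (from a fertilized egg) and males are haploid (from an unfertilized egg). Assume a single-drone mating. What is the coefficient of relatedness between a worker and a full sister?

Haplodiploid full sisters inherit their father's entire haploid genome identically (contributing 1/2) and on average half of their mother's contribution (1/2 · 1/2 = 1/4); r = 1/2 + 1/4 = 3/4.

0.75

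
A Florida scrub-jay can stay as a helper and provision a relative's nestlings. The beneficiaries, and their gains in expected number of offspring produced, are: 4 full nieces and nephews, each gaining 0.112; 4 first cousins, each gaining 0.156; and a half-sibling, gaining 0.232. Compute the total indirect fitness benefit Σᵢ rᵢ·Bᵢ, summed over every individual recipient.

0.248

r to a full niece or nephew = 1/4 (full aunt/uncle↔niece/nephew: two paths of length 3 through the shared grandparent pair: r = 2·(1/2)^3 = 1/4).
r to a first cousin = 0.125 (first cousins share one grandparent pair — two paths of length 4: r = 2·(1/2)^4 = 1/8).
r to a half-sibling = 0.25 (half-sibs share one parent — one path of length 2: r = (1/2)^2 = 1/4).
Summing one r·B term per recipient: 4·0.25·0.112 + 4·0.125·0.156 + 1·0.25·0.232 = 0.248.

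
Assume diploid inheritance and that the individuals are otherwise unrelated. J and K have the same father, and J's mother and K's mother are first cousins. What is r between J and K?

0.28125

With two independent routes of shared ancestry, r is the sum of the two contributions.
J and K are related in two ways: half-sibs through their shared father (r = 1/4) and second cousins through their mothers (r = 1/32).
r = 1/4 + 1/32 = 9/32 = 0.28125.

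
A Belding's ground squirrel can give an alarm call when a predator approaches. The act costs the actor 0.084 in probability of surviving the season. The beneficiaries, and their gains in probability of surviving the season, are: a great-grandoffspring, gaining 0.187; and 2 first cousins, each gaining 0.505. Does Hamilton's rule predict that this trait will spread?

Yes

Hamilton's rule: the trait is favored when the sum of r·B over every recipient exceeds the actor's cost C.
r to a great-grandoffspring = 1/8 (three parent–offspring links: r = (1/2)^3 = 1/8).
r to a first cousin = 0.125 (first cousins share one grandparent pair — two paths of length 4: r = 2·(1/2)^4 = 1/8).
Summing one r·B term per recipient: 1·0.125·0.187 + 2·0.125·0.505 = 0.149625.
0.149625 > 0.084: the indirect benefit exceeds the cost.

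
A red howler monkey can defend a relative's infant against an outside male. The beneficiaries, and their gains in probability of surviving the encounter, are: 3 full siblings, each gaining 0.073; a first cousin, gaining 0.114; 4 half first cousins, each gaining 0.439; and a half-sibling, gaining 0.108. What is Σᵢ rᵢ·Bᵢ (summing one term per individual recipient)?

r to a full sibling = 1/2 (full sibs share both parents — two paths of length 2: r = 2·(1/2)^2 = 1/2).
r to a first cousin = 0.125 (first cousins share one grandparent pair — two paths of length 4: r = 2·(1/2)^4 = 1/8).
r to a half first cousin = 1/16 (half first cousins share one grandparent — one path of length 4: r = (1/2)^4 = 1/16).
r to a half-sibling = 0.25 (half-sibs share one parent — one path of length 2: r = (1/2)^2 = 1/4).
Summing one r·B term per recipient: 3·0.5·0.073 + 1·0.125·0.114 + 4·0.0625·0.439 + 1·0.25·0.108 = 0.2605.

0.2605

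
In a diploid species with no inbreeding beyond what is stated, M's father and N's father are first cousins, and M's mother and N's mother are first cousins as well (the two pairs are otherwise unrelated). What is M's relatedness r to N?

0.0625

Wright's path rule: contributions from independent ancestry routes add.
M and N are related in two ways: second cousins through their fathers (r = 1/32) and second cousins through their mothers (r = 1/32).
r = 1/32 + 1/32 = 1/16 = 0.0625.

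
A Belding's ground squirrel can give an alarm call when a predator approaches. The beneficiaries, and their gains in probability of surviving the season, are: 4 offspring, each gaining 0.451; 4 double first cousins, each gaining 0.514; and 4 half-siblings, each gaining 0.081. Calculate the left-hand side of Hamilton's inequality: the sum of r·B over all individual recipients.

r to an offspring = 0.5 (one parent–offspring link: r = (1/2)^1 = 1/2).
r to a double first cousin = 0.25 (double first cousins share both grandparent pairs — four paths of length 4: r = 4·(1/2)^4 = 1/4).
r to a half-sibling = 0.25 (half-sibs share one parent — one path of length 2: r = (1/2)^2 = 1/4).
Summing one r·B term per recipient: 4·0.5·0.451 + 4·0.25·0.514 + 4·0.25·0.081 = 1.497.

1.497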